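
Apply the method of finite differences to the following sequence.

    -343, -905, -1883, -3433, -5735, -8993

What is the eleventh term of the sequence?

-48443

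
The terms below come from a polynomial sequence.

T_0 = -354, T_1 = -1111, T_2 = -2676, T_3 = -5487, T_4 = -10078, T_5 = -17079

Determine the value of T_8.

-757, -1565, -2811, -4591, -7001
-808, -1246, -1780, -2410
-438, -534, -630
-96, -96
Constant fourth difference = -96, so extend:
-630 − 96 = -726;  -2410 − 726 = -3136;  -7001 − 3136 = -10137;  -17079 − 10137 = -27216
-726 − 96 = -822;  -3136 − 822 = -3958;  -10137 − 3958 = -14095;  -27216 − 14095 = -41311
-822 − 96 = -918;  -3958 − 918 = -4876;  -14095 − 4876 = -18971;  -41311 − 18971 = -60282

-60282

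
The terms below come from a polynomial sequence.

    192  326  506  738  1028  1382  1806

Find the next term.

First differences: 134, 180, 232, 290, 354, 424
Second differences: 46, 52, 58, 64, 70
Third differences: 6, 6, 6, 6
Third differences constant at 6.
70 + 6 = 76;  424 + 76 = 500;  1806 + 500 = 2306

2306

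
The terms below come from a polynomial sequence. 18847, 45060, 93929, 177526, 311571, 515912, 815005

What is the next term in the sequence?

First differences: 26213 , 48869 , 83597 , 134045 , 204341 , 299093
Second differences: 22656 , 34728 , 50448 , 70296 , 94752
Third differences: 12072 , 15720 , 19848 , 24456
Fourth differences: 3648 , 4128 , 4608
Fifth differences: 480 , 480
Constant fifth difference = 480, so extend:
4608 + 480 = 5088;  24456 + 5088 = 29544;  94752 + 29544 = 124296;  299093 + 124296 = 423389;  815005 + 423389 = 1238394

1238394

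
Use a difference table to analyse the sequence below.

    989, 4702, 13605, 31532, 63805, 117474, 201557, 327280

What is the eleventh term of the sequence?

First differences: 3713  8903  17927  32273  53669  84083  125723
Second differences: 5190  9024  14346  21396  30414  41640
Third differences: 3834  5322  7050  9018  11226
Fourth differences: 1488  1728  1968  2208
Fifth differences: 240  240  240
The fifth differences are constant (240).
2208 + 240 = 2448;  11226 + 2448 = 13674;  41640 + 13674 = 55314;  125723 + 55314 = 181037;  327280 + 181037 = 508317
2448 + 240 = 2688;  13674 + 2688 = 16362;  55314 + 16362 = 71676;  181037 + 71676 = 252713;  508317 + 252713 = 761030
2688 + 240 = 2928;  16362 + 2928 = 19290;  71676 + 19290 = 90966;  252713 + 90966 = 343679;  761030 + 343679 = 1104709

1104709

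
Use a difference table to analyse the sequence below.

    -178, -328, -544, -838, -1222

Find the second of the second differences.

-78

Δ: -150, -216, -294, -384
Δ²: -66, -78, -90
Δ³: -12, -12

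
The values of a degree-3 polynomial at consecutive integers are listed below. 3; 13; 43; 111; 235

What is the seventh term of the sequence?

723

10 , 30 , 68 , 124
20 , 38 , 56
18 , 18
Third differences constant at 18.
56 + 18 = 74;  124 + 74 = 198;  235 + 198 = 433
74 + 18 = 92;  198 + 92 = 290;  433 + 290 = 723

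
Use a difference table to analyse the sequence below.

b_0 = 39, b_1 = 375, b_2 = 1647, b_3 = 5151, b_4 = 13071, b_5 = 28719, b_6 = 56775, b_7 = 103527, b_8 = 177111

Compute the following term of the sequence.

336 , 1272 , 3504 , 7920 , 15648 , 28056 , 46752 , 73584
936 , 2232 , 4416 , 7728 , 12408 , 18696 , 26832
1296 , 2184 , 3312 , 4680 , 6288 , 8136
888 , 1128 , 1368 , 1608 , 1848
240 , 240 , 240 , 240
Constant fifth difference = 240, so extend:
1848 + 240 = 2088;  8136 + 2088 = 10224;  26832 + 10224 = 37056;  73584 + 37056 = 110640;  177111 + 110640 = 287751

287751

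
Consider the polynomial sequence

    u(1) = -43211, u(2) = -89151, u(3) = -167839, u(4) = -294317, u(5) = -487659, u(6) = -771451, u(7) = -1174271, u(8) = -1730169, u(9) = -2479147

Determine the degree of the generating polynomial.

Δ: -45940, -78688, -126478, -193342, -283792, -402820, -555898, -748978
Δ²: -32748, -47790, -66864, -90450, -119028, -153078, -193080
Δ³: -15042, -19074, -23586, -28578, -34050, -40002
Δ⁴: -4032, -4512, -4992, -5472, -5952
Δ⁵: -480, -480, -480, -480
The fifth differences are constant, so the polynomial has degree 5.

5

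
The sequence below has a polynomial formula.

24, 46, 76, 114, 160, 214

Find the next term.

276

Δ: 22, 30, 38, 46, 54
Δ²: 8, 8, 8, 8
Second differences constant at 8.
54 + 8 = 62;  214 + 62 = 276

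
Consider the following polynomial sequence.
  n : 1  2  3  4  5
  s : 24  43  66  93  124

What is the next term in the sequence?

159

First differences: 19, 23, 27, 31
Second differences: 4, 4, 4
Constant second difference = 4, so extend:
31 + 4 = 35;  124 + 35 = 159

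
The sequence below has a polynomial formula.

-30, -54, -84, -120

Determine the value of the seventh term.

-264

Δ: -24, -30, -36
Δ²: -6, -6
The second differences are constant (-6).
-36 − 6 = -42;  -120 − 42 = -162
-42 − 6 = -48;  -162 − 48 = -210
-48 − 6 = -54;  -210 − 54 = -264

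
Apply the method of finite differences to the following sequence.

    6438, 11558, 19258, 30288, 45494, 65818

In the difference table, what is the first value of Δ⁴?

Δ: 5120, 7700, 11030, 15206, 20324
Δ²: 2580, 3330, 4176, 5118
Δ³: 750, 846, 942
Δ⁴: 96, 96

96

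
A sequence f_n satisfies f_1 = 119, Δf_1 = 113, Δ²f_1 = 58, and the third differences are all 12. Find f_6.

1384

Build the table forward from the leading diagonal:
Third differences: 12, 12, 12, 12, 12, 12
Second differences: 58, 70, 82, 94, 106, 118
First differences: 113, 171, 241, 323, 417, 523
f: 119, 232, 403, 644, 967, 1384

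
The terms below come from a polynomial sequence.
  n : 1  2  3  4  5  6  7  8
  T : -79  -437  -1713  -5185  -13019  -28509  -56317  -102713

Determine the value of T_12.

D1: -358, -1276, -3472, -7834, -15490, -27808, -46396
D2: -918, -2196, -4362, -7656, -12318, -18588
D3: -1278, -2166, -3294, -4662, -6270
D4: -888, -1128, -1368, -1608
D5: -240, -240, -240
The fifth differences are constant (-240).
-1608 − 240 = -1848;  -6270 − 1848 = -8118;  -18588 − 8118 = -26706;  -46396 − 26706 = -73102;  -102713 − 73102 = -175815
-1848 − 240 = -2088;  -8118 − 2088 = -10206;  -26706 − 10206 = -36912;  -73102 − 36912 = -110014;  -175815 − 110014 = -285829
-2088 − 240 = -2328;  -10206 − 2328 = -12534;  -36912 − 12534 = -49446;  -110014 − 49446 = -159460;  -285829 − 159460 = -445289
-2328 − 240 = -2568;  -12534 − 2568 = -15102;  -49446 − 15102 = -64548;  -159460 − 64548 = -224008;  -445289 − 224008 = -669297

-669297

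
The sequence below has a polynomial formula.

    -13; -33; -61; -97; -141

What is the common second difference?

First differences: -20, -28, -36, -44
Second differences: -8, -8, -8

-8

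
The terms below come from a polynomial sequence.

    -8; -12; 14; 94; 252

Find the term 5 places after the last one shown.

Δ: -4  26  80  158
Δ²: 30  54  78
Δ³: 24  24
The third differences are constant (24).
78 + 24 = 102;  158 + 102 = 260;  252 + 260 = 512
102 + 24 = 126;  260 + 126 = 386;  512 + 386 = 898
126 + 24 = 150;  386 + 150 = 536;  898 + 536 = 1434
150 + 24 = 174;  536 + 174 = 710;  1434 + 710 = 2144
174 + 24 = 198;  710 + 198 = 908;  2144 + 908 = 3052

3052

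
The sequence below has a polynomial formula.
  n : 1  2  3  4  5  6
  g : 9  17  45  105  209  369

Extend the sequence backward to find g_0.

9

First differences: 8, 28, 60, 104, 160
Second differences: 20, 32, 44, 56
Third differences: 12, 12, 12
The third differences are constant at 12.
Work back: 20 − 12 = 8;  8 − 8 = 0;  9 + 0 = 9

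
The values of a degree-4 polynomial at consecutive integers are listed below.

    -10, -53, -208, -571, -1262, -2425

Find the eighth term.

-6863

-43 , -155 , -363 , -691 , -1163
-112 , -208 , -328 , -472
-96 , -120 , -144
-24 , -24
The fourth differences are constant (-24).
-144 − 24 = -168;  -472 − 168 = -640;  -1163 − 640 = -1803;  -2425 − 1803 = -4228
-168 − 24 = -192;  -640 − 192 = -832;  -1803 − 832 = -2635;  -4228 − 2635 = -6863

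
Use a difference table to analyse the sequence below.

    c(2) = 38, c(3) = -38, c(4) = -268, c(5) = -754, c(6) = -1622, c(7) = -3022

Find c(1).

First differences: -76, -230, -486, -868, -1400
Second differences: -154, -256, -382, -532
Third differences: -102, -126, -150
Fourth differences: -24, -24
The fourth differences are constant at -24.
Work back: -102 + 24 = -78;  -154 + 78 = -76;  -76 + 76 = 0;  38 + 0 = 38

38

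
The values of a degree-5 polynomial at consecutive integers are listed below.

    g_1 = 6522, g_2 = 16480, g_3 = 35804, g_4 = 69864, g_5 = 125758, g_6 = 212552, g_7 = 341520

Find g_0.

D1: 9958  19324  34060  55894  86794  128968
D2: 9366  14736  21834  30900  42174
D3: 5370  7098  9066  11274
D4: 1728  1968  2208
D5: 240  240
The fifth differences are constant at 240.
Work back: 1728 − 240 = 1488;  5370 − 1488 = 3882;  9366 − 3882 = 5484;  9958 − 5484 = 4474;  6522 − 4474 = 2048

2048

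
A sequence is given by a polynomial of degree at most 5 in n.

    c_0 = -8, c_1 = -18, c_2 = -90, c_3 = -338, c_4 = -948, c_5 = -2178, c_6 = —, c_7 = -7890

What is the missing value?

-4358

Using the first 6 terms:
First differences: -10  -72  -248  -610  -1230
Second differences: -62  -176  -362  -620
Third differences: -114  -186  -258
Fourth differences: -72  -72
Constant fourth difference = -72.
Extend forward: -258 − 72 = -330;  -620 − 330 = -950;  -1230 − 950 = -2180;  -2178 − 2180 = -4358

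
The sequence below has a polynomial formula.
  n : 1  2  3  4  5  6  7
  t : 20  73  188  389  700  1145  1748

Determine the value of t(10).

D1: 53, 115, 201, 311, 445, 603
D2: 62, 86, 110, 134, 158
D3: 24, 24, 24, 24
Third differences constant at 24.
158 + 24 = 182;  603 + 182 = 785;  1748 + 785 = 2533
182 + 24 = 206;  785 + 206 = 991;  2533 + 991 = 3524
206 + 24 = 230;  991 + 230 = 1221;  3524 + 1221 = 4745

4745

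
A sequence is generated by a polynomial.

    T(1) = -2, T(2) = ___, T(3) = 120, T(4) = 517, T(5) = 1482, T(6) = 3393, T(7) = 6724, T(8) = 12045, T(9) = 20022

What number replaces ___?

9

Using the last 7 terms:
D1: 397  965  1911  3331  5321  7977
D2: 568  946  1420  1990  2656
D3: 378  474  570  666
D4: 96  96  96
Constant fourth difference = 96.
Extend backward: 378 − 96 = 282;  568 − 282 = 286;  397 − 286 = 111;  120 − 111 = 9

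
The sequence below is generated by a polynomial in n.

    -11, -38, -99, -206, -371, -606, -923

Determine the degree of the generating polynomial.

First differences: -27, -61, -107, -165, -235, -317
Second differences: -34, -46, -58, -70, -82
Third differences: -12, -12, -12, -12
The third differences are constant, so the polynomial has degree 3.

3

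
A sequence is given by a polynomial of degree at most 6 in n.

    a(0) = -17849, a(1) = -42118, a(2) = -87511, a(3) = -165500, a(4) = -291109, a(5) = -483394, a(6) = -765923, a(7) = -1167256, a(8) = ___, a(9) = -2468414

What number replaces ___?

Using the first 8 terms:
D1: -24269  -45393  -77989  -125609  -192285  -282529  -401333
D2: -21124  -32596  -47620  -66676  -90244  -118804
D3: -11472  -15024  -19056  -23568  -28560
D4: -3552  -4032  -4512  -4992
D5: -480  -480  -480
Constant fifth difference = -480.
Extend forward: -4992 − 480 = -5472;  -28560 − 5472 = -34032;  -118804 − 34032 = -152836;  -401333 − 152836 = -554169;  -1167256 − 554169 = -1721425

-1721425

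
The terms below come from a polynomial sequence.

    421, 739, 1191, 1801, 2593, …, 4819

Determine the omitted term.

3591

Using the first 5 terms:
D1: 318, 452, 610, 792
D2: 134, 158, 182
D3: 24, 24
Constant third difference = 24.
Extend forward: 182 + 24 = 206;  792 + 206 = 998;  2593 + 998 = 3591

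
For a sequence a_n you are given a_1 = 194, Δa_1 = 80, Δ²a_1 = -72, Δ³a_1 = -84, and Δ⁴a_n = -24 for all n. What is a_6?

Build the table forward from the leading diagonal:
Δ⁴: -24, -24, -24, -24, -24, -24
Δ³: -84, -108, -132, -156, -180, -204
Δ²: -72, -156, -264, -396, -552, -732
Δ: 80, 8, -148, -412, -808, -1360
a: 194, 274, 282, 134, -278, -1086

-1086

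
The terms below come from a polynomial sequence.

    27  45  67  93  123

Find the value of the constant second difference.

D1: 18, 22, 26, 30
D2: 4, 4, 4

4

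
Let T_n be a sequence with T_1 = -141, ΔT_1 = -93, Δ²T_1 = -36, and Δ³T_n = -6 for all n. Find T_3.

Build the table forward from the leading diagonal:
Δ³: -6, -6, -6
Δ²: -36, -42, -48
Δ: -93, -129, -171
T: -141, -234, -363

-363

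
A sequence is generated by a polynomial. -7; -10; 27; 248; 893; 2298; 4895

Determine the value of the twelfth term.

57600

-3, 37, 221, 645, 1405, 2597
40, 184, 424, 760, 1192
144, 240, 336, 432
96, 96, 96
The fourth differences are constant (96).
432 + 96 = 528;  1192 + 528 = 1720;  2597 + 1720 = 4317;  4895 + 4317 = 9212
528 + 96 = 624;  1720 + 624 = 2344;  4317 + 2344 = 6661;  9212 + 6661 = 15873
624 + 96 = 720;  2344 + 720 = 3064;  6661 + 3064 = 9725;  15873 + 9725 = 25598
720 + 96 = 816;  3064 + 816 = 3880;  9725 + 3880 = 13605;  25598 + 13605 = 39203
816 + 96 = 912;  3880 + 912 = 4792;  13605 + 4792 = 18397;  39203 + 18397 = 57600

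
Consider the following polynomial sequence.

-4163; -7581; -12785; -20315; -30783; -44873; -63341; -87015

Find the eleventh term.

-198633

-3418, -5204, -7530, -10468, -14090, -18468, -23674
-1786, -2326, -2938, -3622, -4378, -5206
-540, -612, -684, -756, -828
-72, -72, -72, -72
Fourth differences constant at -72.
-828 − 72 = -900;  -5206 − 900 = -6106;  -23674 − 6106 = -29780;  -87015 − 29780 = -116795
-900 − 72 = -972;  -6106 − 972 = -7078;  -29780 − 7078 = -36858;  -116795 − 36858 = -153653
-972 − 72 = -1044;  -7078 − 1044 = -8122;  -36858 − 8122 = -44980;  -153653 − 44980 = -198633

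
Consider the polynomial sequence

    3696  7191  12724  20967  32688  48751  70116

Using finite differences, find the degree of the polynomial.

Δ: 3495, 5533, 8243, 11721, 16063, 21365
Δ²: 2038, 2710, 3478, 4342, 5302
Δ³: 672, 768, 864, 960
Δ⁴: 96, 96, 96
The fourth differences are constant, so the polynomial has degree 4.

4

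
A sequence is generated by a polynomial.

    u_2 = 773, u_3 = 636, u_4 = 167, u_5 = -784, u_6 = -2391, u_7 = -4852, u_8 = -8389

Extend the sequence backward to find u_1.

704

-137  -469  -951  -1607  -2461  -3537
-332  -482  -656  -854  -1076
-150  -174  -198  -222
-24  -24  -24
The fourth differences are constant at -24.
Work back: -150 + 24 = -126;  -332 + 126 = -206;  -137 + 206 = 69;  773 − 69 = 704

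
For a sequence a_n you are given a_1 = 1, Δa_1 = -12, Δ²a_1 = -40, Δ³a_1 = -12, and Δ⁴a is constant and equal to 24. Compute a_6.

Build the table forward from the leading diagonal:
Fourth differences: 24  24  24  24  24  24
Third differences: -12  12  36  60  84  108
Second differences: -40  -52  -40  -4  56  140
First differences: -12  -52  -104  -144  -148  -92
a: 1  -11  -63  -167  -311  -459

-459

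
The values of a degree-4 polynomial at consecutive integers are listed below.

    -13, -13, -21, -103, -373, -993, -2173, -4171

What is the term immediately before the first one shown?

0, -8, -82, -270, -620, -1180, -1998
-8, -74, -188, -350, -560, -818
-66, -114, -162, -210, -258
-48, -48, -48, -48
The fourth differences are constant at -48.
Work back: -66 + 48 = -18;  -8 + 18 = 10;  0 − 10 = -10;  -13 + 10 = -3

-3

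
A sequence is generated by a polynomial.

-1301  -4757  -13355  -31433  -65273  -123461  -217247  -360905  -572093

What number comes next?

-872213

D1: -3456, -8598, -18078, -33840, -58188, -93786, -143658, -211188
D2: -5142, -9480, -15762, -24348, -35598, -49872, -67530
D3: -4338, -6282, -8586, -11250, -14274, -17658
D4: -1944, -2304, -2664, -3024, -3384
D5: -360, -360, -360, -360
Fifth differences constant at -360.
-3384 − 360 = -3744;  -17658 − 3744 = -21402;  -67530 − 21402 = -88932;  -211188 − 88932 = -300120;  -572093 − 300120 = -872213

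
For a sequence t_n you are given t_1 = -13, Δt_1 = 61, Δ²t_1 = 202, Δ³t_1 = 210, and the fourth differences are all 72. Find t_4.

986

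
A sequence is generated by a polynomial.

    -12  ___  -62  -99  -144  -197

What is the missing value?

-33

Using the last 4 terms:
First differences: -37  -45  -53
Second differences: -8  -8
Constant second difference = -8.
Extend backward: -37 + 8 = -29;  -62 + 29 = -33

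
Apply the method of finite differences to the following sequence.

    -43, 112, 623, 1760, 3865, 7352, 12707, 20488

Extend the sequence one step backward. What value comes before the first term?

Δ: 155, 511, 1137, 2105, 3487, 5355, 7781
Δ²: 356, 626, 968, 1382, 1868, 2426
Δ³: 270, 342, 414, 486, 558
Δ⁴: 72, 72, 72, 72
The fourth differences are constant at 72.
Work back: 270 − 72 = 198;  356 − 198 = 158;  155 − 158 = -3;  -43 + 3 = -40

-40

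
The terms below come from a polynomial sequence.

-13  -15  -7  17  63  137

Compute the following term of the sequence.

245

Δ: -2, 8, 24, 46, 74
Δ²: 10, 16, 22, 28
Δ³: 6, 6, 6
The third differences are constant (6).
28 + 6 = 34;  74 + 34 = 108;  137 + 108 = 245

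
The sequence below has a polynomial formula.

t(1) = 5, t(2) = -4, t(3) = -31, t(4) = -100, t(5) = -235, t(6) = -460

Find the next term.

-799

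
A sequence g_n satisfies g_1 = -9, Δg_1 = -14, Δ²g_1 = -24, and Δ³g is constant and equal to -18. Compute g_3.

Build the table forward from the leading diagonal:
D3: -18, -18, -18
D2: -24, -42, -60
D1: -14, -38, -80
g: -9, -23, -61

-61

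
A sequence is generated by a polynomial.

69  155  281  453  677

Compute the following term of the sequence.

First differences: 86, 126, 172, 224
Second differences: 40, 46, 52
Third differences: 6, 6
Constant third difference = 6, so extend:
52 + 6 = 58;  224 + 58 = 282;  677 + 282 = 959

959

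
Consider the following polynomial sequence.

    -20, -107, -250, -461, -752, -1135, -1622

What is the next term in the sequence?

-2225

Δ: -87 , -143 , -211 , -291 , -383 , -487
Δ²: -56 , -68 , -80 , -92 , -104
Δ³: -12 , -12 , -12 , -12
The third differences are constant (-12).
-104 − 12 = -116;  -487 − 116 = -603;  -1622 − 603 = -2225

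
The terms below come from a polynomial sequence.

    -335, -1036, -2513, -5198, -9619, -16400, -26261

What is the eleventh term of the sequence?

D1: -701, -1477, -2685, -4421, -6781, -9861
D2: -776, -1208, -1736, -2360, -3080
D3: -432, -528, -624, -720
D4: -96, -96, -96
The fourth differences are constant (-96).
-720 − 96 = -816;  -3080 − 816 = -3896;  -9861 − 3896 = -13757;  -26261 − 13757 = -40018
-816 − 96 = -912;  -3896 − 912 = -4808;  -13757 − 4808 = -18565;  -40018 − 18565 = -58583
-912 − 96 = -1008;  -4808 − 1008 = -5816;  -18565 − 5816 = -24381;  -58583 − 24381 = -82964
-1008 − 96 = -1104;  -5816 − 1104 = -6920;  -24381 − 6920 = -31301;  -82964 − 31301 = -114265

-114265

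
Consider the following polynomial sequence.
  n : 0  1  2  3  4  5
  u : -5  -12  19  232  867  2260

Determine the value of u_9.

25492

First differences: -7  31  213  635  1393
Second differences: 38  182  422  758
Third differences: 144  240  336
Fourth differences: 96  96
Fourth differences constant at 96.
336 + 96 = 432;  758 + 432 = 1190;  1393 + 1190 = 2583;  2260 + 2583 = 4843
432 + 96 = 528;  1190 + 528 = 1718;  2583 + 1718 = 4301;  4843 + 4301 = 9144
528 + 96 = 624;  1718 + 624 = 2342;  4301 + 2342 = 6643;  9144 + 6643 = 15787
624 + 96 = 720;  2342 + 720 = 3062;  6643 + 3062 = 9705;  15787 + 9705 = 25492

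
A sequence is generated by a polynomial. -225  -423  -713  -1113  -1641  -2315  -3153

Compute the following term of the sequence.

First differences: -198, -290, -400, -528, -674, -838
Second differences: -92, -110, -128, -146, -164
Third differences: -18, -18, -18, -18
Third differences constant at -18.
-164 − 18 = -182;  -838 − 182 = -1020;  -3153 − 1020 = -4173

-4173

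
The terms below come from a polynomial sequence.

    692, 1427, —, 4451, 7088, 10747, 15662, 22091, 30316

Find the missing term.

Using the last 6 terms:
Δ: 2637  3659  4915  6429  8225
Δ²: 1022  1256  1514  1796
Δ³: 234  258  282
Δ⁴: 24  24
Constant fourth difference = 24.
Extend backward: 234 − 24 = 210;  1022 − 210 = 812;  2637 − 812 = 1825;  4451 − 1825 = 2626

2626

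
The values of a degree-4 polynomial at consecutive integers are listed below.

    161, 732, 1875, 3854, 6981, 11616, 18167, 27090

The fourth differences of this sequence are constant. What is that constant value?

Δ: 571, 1143, 1979, 3127, 4635, 6551, 8923
Δ²: 572, 836, 1148, 1508, 1916, 2372
Δ³: 264, 312, 360, 408, 456
Δ⁴: 48, 48, 48, 48

48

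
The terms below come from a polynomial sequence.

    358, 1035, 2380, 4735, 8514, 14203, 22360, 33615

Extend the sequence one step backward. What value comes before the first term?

79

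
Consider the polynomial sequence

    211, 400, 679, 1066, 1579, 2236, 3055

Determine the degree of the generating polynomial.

189, 279, 387, 513, 657, 819
90, 108, 126, 144, 162
18, 18, 18, 18
The third differences are constant, so the polynomial has degree 3.

3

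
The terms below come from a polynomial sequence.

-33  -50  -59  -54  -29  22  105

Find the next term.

226

First differences: -17, -9, 5, 25, 51, 83
Second differences: 8, 14, 20, 26, 32
Third differences: 6, 6, 6, 6
Third differences constant at 6.
32 + 6 = 38;  83 + 38 = 121;  105 + 121 = 226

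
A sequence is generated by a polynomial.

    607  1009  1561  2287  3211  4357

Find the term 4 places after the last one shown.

11641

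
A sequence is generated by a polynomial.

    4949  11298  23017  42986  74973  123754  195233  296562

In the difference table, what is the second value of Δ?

11719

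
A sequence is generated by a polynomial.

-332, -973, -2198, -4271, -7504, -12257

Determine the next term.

Δ: -641, -1225, -2073, -3233, -4753
Δ²: -584, -848, -1160, -1520
Δ³: -264, -312, -360
Δ⁴: -48, -48
Constant fourth difference = -48, so extend:
-360 − 48 = -408;  -1520 − 408 = -1928;  -4753 − 1928 = -6681;  -12257 − 6681 = -18938

-18938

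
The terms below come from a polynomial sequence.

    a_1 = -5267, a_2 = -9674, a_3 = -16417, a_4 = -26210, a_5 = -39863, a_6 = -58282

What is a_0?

First differences: -4407  -6743  -9793  -13653  -18419
Second differences: -2336  -3050  -3860  -4766
Third differences: -714  -810  -906
Fourth differences: -96  -96
The fourth differences are constant at -96.
Work back: -714 + 96 = -618;  -2336 + 618 = -1718;  -4407 + 1718 = -2689;  -5267 + 2689 = -2578

-2578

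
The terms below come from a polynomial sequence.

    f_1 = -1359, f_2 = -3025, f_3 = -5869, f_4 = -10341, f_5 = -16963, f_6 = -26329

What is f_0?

-493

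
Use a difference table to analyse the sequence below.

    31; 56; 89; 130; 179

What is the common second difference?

First differences: 25, 33, 41, 49
Second differences: 8, 8, 8

8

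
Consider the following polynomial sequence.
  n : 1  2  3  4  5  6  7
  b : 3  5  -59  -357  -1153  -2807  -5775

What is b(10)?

First differences: 2, -64, -298, -796, -1654, -2968
Second differences: -66, -234, -498, -858, -1314
Third differences: -168, -264, -360, -456
Fourth differences: -96, -96, -96
The fourth differences are constant (-96).
-456 − 96 = -552;  -1314 − 552 = -1866;  -2968 − 1866 = -4834;  -5775 − 4834 = -10609
-552 − 96 = -648;  -1866 − 648 = -2514;  -4834 − 2514 = -7348;  -10609 − 7348 = -17957
-648 − 96 = -744;  -2514 − 744 = -3258;  -7348 − 3258 = -10606;  -17957 − 10606 = -28563

-28563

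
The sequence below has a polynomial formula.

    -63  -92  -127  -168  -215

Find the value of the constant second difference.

Δ: -29, -35, -41, -47
Δ²: -6, -6, -6

-6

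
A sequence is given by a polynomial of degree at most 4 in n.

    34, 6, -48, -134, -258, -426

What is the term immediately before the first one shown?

-28  -54  -86  -124  -168
-26  -32  -38  -44
-6  -6  -6
The third differences are constant at -6.
Work back: -26 + 6 = -20;  -28 + 20 = -8;  34 + 8 = 42

42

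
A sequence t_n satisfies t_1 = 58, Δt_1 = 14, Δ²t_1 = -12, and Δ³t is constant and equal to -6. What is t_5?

18

Build the table forward from the leading diagonal:
Δ³: -6  -6  -6  -6  -6
Δ²: -12  -18  -24  -30  -36
Δ: 14  2  -16  -40  -70
t: 58  72  74  58  18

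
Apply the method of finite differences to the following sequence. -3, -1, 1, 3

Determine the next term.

First differences: 2, 2, 2
Constant first difference = 2, so extend:
3 + 2 = 5

5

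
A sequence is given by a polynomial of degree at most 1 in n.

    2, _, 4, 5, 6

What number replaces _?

Using the last 3 terms:
First differences: 1, 1
Constant first difference = 1.
Extend backward: 4 − 1 = 3

3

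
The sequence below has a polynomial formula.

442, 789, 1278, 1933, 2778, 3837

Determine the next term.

5134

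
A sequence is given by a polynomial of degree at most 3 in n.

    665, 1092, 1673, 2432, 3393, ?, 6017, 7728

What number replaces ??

Using the first 5 terms:
Δ: 427, 581, 759, 961
Δ²: 154, 178, 202
Δ³: 24, 24
Constant third difference = 24.
Extend forward: 202 + 24 = 226;  961 + 226 = 1187;  3393 + 1187 = 4580

4580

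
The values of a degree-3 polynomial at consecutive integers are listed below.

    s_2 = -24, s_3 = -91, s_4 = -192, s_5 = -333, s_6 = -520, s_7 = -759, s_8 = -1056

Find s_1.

First differences: -67  -101  -141  -187  -239  -297
Second differences: -34  -40  -46  -52  -58
Third differences: -6  -6  -6  -6
The third differences are constant at -6.
Work back: -34 + 6 = -28;  -67 + 28 = -39;  -24 + 39 = 15

15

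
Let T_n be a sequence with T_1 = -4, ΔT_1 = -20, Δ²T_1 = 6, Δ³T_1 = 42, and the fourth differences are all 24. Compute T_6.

Build the table forward from the leading diagonal:
Fourth differences: 24, 24, 24, 24, 24, 24
Third differences: 42, 66, 90, 114, 138, 162
Second differences: 6, 48, 114, 204, 318, 456
First differences: -20, -14, 34, 148, 352, 670
T: -4, -24, -38, -4, 144, 496

496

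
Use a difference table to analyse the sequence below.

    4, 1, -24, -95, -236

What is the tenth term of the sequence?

-2831

-3, -25, -71, -141
-22, -46, -70
-24, -24
Third differences constant at -24.
-70 − 24 = -94;  -141 − 94 = -235;  -236 − 235 = -471
-94 − 24 = -118;  -235 − 118 = -353;  -471 − 353 = -824
-118 − 24 = -142;  -353 − 142 = -495;  -824 − 495 = -1319
-142 − 24 = -166;  -495 − 166 = -661;  -1319 − 661 = -1980
-166 − 24 = -190;  -661 − 190 = -851;  -1980 − 851 = -2831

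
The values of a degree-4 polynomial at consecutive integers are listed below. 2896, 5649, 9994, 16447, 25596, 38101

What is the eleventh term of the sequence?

Δ: 2753 , 4345 , 6453 , 9149 , 12505
Δ²: 1592 , 2108 , 2696 , 3356
Δ³: 516 , 588 , 660
Δ⁴: 72 , 72
The fourth differences are constant (72).
660 + 72 = 732;  3356 + 732 = 4088;  12505 + 4088 = 16593;  38101 + 16593 = 54694
732 + 72 = 804;  4088 + 804 = 4892;  16593 + 4892 = 21485;  54694 + 21485 = 76179
804 + 72 = 876;  4892 + 876 = 5768;  21485 + 5768 = 27253;  76179 + 27253 = 103432
876 + 72 = 948;  5768 + 948 = 6716;  27253 + 6716 = 33969;  103432 + 33969 = 137401
948 + 72 = 1020;  6716 + 1020 = 7736;  33969 + 7736 = 41705;  137401 + 41705 = 179106

179106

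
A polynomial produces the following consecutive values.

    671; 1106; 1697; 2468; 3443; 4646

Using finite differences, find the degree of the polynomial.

First differences: 435, 591, 771, 975, 1203
Second differences: 156, 180, 204, 228
Third differences: 24, 24, 24
The third differences are constant, so the polynomial has degree 3.

3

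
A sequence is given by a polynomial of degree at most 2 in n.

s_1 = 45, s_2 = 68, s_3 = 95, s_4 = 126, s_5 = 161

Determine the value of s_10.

D1: 23 , 27 , 31 , 35
D2: 4 , 4 , 4
Second differences constant at 4.
35 + 4 = 39;  161 + 39 = 200
39 + 4 = 43;  200 + 43 = 243
43 + 4 = 47;  243 + 47 = 290
47 + 4 = 51;  290 + 51 = 341
51 + 4 = 55;  341 + 55 = 396

396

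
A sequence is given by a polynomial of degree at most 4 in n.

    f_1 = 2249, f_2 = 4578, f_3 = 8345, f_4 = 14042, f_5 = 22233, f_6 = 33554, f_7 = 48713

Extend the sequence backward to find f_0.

938

2329  3767  5697  8191  11321  15159
1438  1930  2494  3130  3838
492  564  636  708
72  72  72
The fourth differences are constant at 72.
Work back: 492 − 72 = 420;  1438 − 420 = 1018;  2329 − 1018 = 1311;  2249 − 1311 = 938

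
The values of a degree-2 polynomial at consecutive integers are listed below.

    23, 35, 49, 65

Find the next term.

83

12, 14, 16
2, 2
Second differences constant at 2.
16 + 2 = 18;  65 + 18 = 83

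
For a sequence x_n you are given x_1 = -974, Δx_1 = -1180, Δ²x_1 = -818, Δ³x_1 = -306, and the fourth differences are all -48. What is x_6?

-18354

Build the table forward from the leading diagonal:
Fourth differences: -48, -48, -48, -48, -48, -48
Third differences: -306, -354, -402, -450, -498, -546
Second differences: -818, -1124, -1478, -1880, -2330, -2828
First differences: -1180, -1998, -3122, -4600, -6480, -8810
x: -974, -2154, -4152, -7274, -11874, -18354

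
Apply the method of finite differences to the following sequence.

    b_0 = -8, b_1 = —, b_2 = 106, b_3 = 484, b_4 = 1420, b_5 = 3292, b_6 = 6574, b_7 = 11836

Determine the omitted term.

4

Using the last 6 terms:
First differences: 378, 936, 1872, 3282, 5262
Second differences: 558, 936, 1410, 1980
Third differences: 378, 474, 570
Fourth differences: 96, 96
Constant fourth difference = 96.
Extend backward: 378 − 96 = 282;  558 − 282 = 276;  378 − 276 = 102;  106 − 102 = 4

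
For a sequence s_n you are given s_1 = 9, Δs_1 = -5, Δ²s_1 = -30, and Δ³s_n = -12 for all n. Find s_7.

-711

Build the table forward from the leading diagonal:
Δ³: -12, -12, -12, -12, -12, -12, -12
Δ²: -30, -42, -54, -66, -78, -90, -102
Δ: -5, -35, -77, -131, -197, -275, -365
s: 9, 4, -31, -108, -239, -436, -711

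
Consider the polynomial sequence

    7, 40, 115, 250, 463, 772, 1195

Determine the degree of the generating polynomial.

3

Δ: 33, 75, 135, 213, 309, 423
Δ²: 42, 60, 78, 96, 114
Δ³: 18, 18, 18, 18
The third differences are constant, so the polynomial has degree 3.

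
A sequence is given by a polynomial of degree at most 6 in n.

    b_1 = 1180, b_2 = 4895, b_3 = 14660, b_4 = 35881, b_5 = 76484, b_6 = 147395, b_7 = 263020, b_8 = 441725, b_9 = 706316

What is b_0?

D1: 3715  9765  21221  40603  70911  115625  178705  264591
D2: 6050  11456  19382  30308  44714  63080  85886
D3: 5406  7926  10926  14406  18366  22806
D4: 2520  3000  3480  3960  4440
D5: 480  480  480  480
The fifth differences are constant at 480.
Work back: 2520 − 480 = 2040;  5406 − 2040 = 3366;  6050 − 3366 = 2684;  3715 − 2684 = 1031;  1180 − 1031 = 149

149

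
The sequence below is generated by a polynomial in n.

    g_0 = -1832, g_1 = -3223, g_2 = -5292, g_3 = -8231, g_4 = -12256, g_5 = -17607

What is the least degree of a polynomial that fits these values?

4

First differences: -1391, -2069, -2939, -4025, -5351
Second differences: -678, -870, -1086, -1326
Third differences: -192, -216, -240
Fourth differences: -24, -24
The fourth differences are constant, so the polynomial has degree 4.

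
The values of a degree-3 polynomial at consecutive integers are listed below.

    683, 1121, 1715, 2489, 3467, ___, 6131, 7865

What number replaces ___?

Using the first 5 terms:
Δ: 438, 594, 774, 978
Δ²: 156, 180, 204
Δ³: 24, 24
Constant third difference = 24.
Extend forward: 204 + 24 = 228;  978 + 228 = 1206;  3467 + 1206 = 4673

4673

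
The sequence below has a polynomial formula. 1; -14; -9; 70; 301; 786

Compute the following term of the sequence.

1651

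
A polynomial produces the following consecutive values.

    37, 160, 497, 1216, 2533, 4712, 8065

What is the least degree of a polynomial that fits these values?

First differences: 123, 337, 719, 1317, 2179, 3353
Second differences: 214, 382, 598, 862, 1174
Third differences: 168, 216, 264, 312
Fourth differences: 48, 48, 48
The fourth differences are constant, so the polynomial has degree 4.

4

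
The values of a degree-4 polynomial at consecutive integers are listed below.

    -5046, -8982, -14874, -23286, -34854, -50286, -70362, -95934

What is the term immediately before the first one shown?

-3936, -5892, -8412, -11568, -15432, -20076, -25572
-1956, -2520, -3156, -3864, -4644, -5496
-564, -636, -708, -780, -852
-72, -72, -72, -72
The fourth differences are constant at -72.
Work back: -564 + 72 = -492;  -1956 + 492 = -1464;  -3936 + 1464 = -2472;  -5046 + 2472 = -2574

-2574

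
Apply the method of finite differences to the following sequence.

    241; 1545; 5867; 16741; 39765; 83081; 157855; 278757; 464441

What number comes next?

738025

Δ: 1304 , 4322 , 10874 , 23024 , 43316 , 74774 , 120902 , 185684
Δ²: 3018 , 6552 , 12150 , 20292 , 31458 , 46128 , 64782
Δ³: 3534 , 5598 , 8142 , 11166 , 14670 , 18654
Δ⁴: 2064 , 2544 , 3024 , 3504 , 3984
Δ⁵: 480 , 480 , 480 , 480
Constant fifth difference = 480, so extend:
3984 + 480 = 4464;  18654 + 4464 = 23118;  64782 + 23118 = 87900;  185684 + 87900 = 273584;  464441 + 273584 = 738025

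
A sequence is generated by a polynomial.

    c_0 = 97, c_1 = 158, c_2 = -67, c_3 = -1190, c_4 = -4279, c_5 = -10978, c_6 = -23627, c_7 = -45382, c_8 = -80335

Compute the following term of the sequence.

-133634

First differences: 61  -225  -1123  -3089  -6699  -12649  -21755  -34953
Second differences: -286  -898  -1966  -3610  -5950  -9106  -13198
Third differences: -612  -1068  -1644  -2340  -3156  -4092
Fourth differences: -456  -576  -696  -816  -936
Fifth differences: -120  -120  -120  -120
Fifth differences constant at -120.
-936 − 120 = -1056;  -4092 − 1056 = -5148;  -13198 − 5148 = -18346;  -34953 − 18346 = -53299;  -80335 − 53299 = -133634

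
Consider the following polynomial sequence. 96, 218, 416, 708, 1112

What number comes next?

1646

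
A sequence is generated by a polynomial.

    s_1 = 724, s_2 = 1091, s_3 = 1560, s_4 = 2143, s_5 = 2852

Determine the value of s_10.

8707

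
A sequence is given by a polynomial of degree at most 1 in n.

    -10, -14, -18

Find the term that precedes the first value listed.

-6

-4, -4
The first differences are constant at -4.
Work back: -10 + 4 = -6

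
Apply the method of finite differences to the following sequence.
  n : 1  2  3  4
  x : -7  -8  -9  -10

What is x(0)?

Δ: -1, -1, -1
The first differences are constant at -1.
Work back: -7 + 1 = -6

-6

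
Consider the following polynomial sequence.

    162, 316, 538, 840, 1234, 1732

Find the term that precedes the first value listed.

First differences: 154  222  302  394  498
Second differences: 68  80  92  104
Third differences: 12  12  12
The third differences are constant at 12.
Work back: 68 − 12 = 56;  154 − 56 = 98;  162 − 98 = 64

64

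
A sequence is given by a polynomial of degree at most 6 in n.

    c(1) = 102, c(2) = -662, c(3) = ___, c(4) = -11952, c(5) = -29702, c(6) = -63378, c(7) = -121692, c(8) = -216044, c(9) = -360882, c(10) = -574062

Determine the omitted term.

-3744

Using the last 7 terms:
D1: -17750, -33676, -58314, -94352, -144838, -213180
D2: -15926, -24638, -36038, -50486, -68342
D3: -8712, -11400, -14448, -17856
D4: -2688, -3048, -3408
D5: -360, -360
Constant fifth difference = -360.
Extend backward: -2688 + 360 = -2328;  -8712 + 2328 = -6384;  -15926 + 6384 = -9542;  -17750 + 9542 = -8208;  -11952 + 8208 = -3744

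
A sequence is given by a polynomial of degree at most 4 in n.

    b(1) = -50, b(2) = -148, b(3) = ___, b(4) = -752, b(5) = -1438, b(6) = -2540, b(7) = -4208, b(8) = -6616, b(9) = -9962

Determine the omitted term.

-356

Using the last 6 terms:
-686  -1102  -1668  -2408  -3346
-416  -566  -740  -938
-150  -174  -198
-24  -24
Constant fourth difference = -24.
Extend backward: -150 + 24 = -126;  -416 + 126 = -290;  -686 + 290 = -396;  -752 + 396 = -356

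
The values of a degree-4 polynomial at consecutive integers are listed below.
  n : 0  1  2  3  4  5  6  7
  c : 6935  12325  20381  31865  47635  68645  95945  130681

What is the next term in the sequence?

174095

5390, 8056, 11484, 15770, 21010, 27300, 34736
2666, 3428, 4286, 5240, 6290, 7436
762, 858, 954, 1050, 1146
96, 96, 96, 96
Constant fourth difference = 96, so extend:
1146 + 96 = 1242;  7436 + 1242 = 8678;  34736 + 8678 = 43414;  130681 + 43414 = 174095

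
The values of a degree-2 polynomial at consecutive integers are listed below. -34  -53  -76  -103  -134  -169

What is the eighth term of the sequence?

D1: -19, -23, -27, -31, -35
D2: -4, -4, -4, -4
The second differences are constant (-4).
-35 − 4 = -39;  -169 − 39 = -208
-39 − 4 = -43;  -208 − 43 = -251

-251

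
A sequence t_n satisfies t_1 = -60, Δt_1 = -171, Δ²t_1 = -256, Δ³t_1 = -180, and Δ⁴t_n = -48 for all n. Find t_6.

-5515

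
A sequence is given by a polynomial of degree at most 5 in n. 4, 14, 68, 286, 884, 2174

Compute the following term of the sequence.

4564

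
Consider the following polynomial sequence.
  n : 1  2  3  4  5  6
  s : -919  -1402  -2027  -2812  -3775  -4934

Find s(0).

-560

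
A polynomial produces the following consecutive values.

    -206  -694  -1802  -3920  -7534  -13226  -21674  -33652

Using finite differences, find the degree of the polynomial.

4

Δ: -488, -1108, -2118, -3614, -5692, -8448, -11978
Δ²: -620, -1010, -1496, -2078, -2756, -3530
Δ³: -390, -486, -582, -678, -774
Δ⁴: -96, -96, -96, -96
The fourth differences are constant, so the polynomial has degree 4.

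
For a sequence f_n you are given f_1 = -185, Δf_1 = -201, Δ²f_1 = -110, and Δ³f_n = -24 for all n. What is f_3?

Build the table forward from the leading diagonal:
D3: -24  -24  -24
D2: -110  -134  -158
D1: -201  -311  -445
f: -185  -386  -697

-697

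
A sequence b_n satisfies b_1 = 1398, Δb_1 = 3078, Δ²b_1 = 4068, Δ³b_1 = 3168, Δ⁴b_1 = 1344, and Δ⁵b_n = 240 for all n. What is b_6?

Build the table forward from the leading diagonal:
Fifth differences: 240, 240, 240, 240, 240, 240
Fourth differences: 1344, 1584, 1824, 2064, 2304, 2544
Third differences: 3168, 4512, 6096, 7920, 9984, 12288
Second differences: 4068, 7236, 11748, 17844, 25764, 35748
First differences: 3078, 7146, 14382, 26130, 43974, 69738
b: 1398, 4476, 11622, 26004, 52134, 96108

96108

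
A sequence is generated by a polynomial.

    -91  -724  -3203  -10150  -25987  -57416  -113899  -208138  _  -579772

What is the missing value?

Using the first 8 terms:
D1: -633, -2479, -6947, -15837, -31429, -56483, -94239
D2: -1846, -4468, -8890, -15592, -25054, -37756
D3: -2622, -4422, -6702, -9462, -12702
D4: -1800, -2280, -2760, -3240
D5: -480, -480, -480
Constant fifth difference = -480.
Extend forward: -3240 − 480 = -3720;  -12702 − 3720 = -16422;  -37756 − 16422 = -54178;  -94239 − 54178 = -148417;  -208138 − 148417 = -356555

-356555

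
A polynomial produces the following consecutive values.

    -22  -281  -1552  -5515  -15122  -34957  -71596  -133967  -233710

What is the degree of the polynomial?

D1: -259, -1271, -3963, -9607, -19835, -36639, -62371, -99743
D2: -1012, -2692, -5644, -10228, -16804, -25732, -37372
D3: -1680, -2952, -4584, -6576, -8928, -11640
D4: -1272, -1632, -1992, -2352, -2712
D5: -360, -360, -360, -360
The fifth differences are constant, so the polynomial has degree 5.

5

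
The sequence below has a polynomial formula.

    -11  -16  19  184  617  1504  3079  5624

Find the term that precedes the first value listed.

-8

-5, 35, 165, 433, 887, 1575, 2545
40, 130, 268, 454, 688, 970
90, 138, 186, 234, 282
48, 48, 48, 48
The fourth differences are constant at 48.
Work back: 90 − 48 = 42;  40 − 42 = -2;  -5 + 2 = -3;  -11 + 3 = -8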